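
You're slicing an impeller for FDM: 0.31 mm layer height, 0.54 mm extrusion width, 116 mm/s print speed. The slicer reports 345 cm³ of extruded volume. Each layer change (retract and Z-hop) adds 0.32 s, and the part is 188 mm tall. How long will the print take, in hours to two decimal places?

Line area: 0.31 × 0.54 → 0.1674 mm².
Path length: 345000 mm³ / 0.1674 mm² → 2060931.9 mm.
Print-move time = 2060931.9 / 116 = 17766.7 s.
Layer count = ceil(188 / 0.31) = 607.
Non-print overhead = 607 × 0.32 = 194.24 s.
Total = 17766.7 + 194.24 = 17960.94 s = 4.99 hours.

4.99 hours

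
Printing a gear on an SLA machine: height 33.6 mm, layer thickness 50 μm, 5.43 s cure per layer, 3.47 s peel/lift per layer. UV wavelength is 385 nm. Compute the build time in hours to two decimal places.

1.66 hours

Layers = ⌈33.6/0.05⌉ = 672.
Per-layer time: 5.43 + 3.47 → 8.9 s.
Build time: 672 × 8.9 s = 5980.8 s, i.e. 1.66 hours.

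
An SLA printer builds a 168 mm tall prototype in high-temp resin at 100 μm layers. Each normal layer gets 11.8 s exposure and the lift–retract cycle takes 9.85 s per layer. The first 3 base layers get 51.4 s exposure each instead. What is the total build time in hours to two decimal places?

Layers = ⌈168/0.1⌉ = 1680.
Base layers = 3 × (51.4 + 9.85), so 183.75 s.
Regular layers = 1677 × (11.8 + 9.85) = 36307.05 s.
Total = 183.75 + 36307.05 = 36490.8 s = 10.14 hours.

10.14 hours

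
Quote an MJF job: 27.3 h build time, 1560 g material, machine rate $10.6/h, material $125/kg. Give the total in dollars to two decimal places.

$484.38

Machine cost = 10.6 × 27.3, so $289.38.
Material cost = 125 × 1560/1000 = $195.00.
Job cost: 289.38 + 195.00 = $484.38.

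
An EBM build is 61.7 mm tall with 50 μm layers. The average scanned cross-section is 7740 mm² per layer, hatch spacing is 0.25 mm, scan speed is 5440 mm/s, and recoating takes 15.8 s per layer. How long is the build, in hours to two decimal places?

Layers = ⌈61.7/0.05⌉ = 1234.
Scan path per layer = 7740 / 0.25 = 30960 mm.
Per-layer scan time: 30960 / 5440 → 5.6912 s.
Time per layer = 5.6912 + 15.8 = 21.4912 s.
Total: 1234 × 21.4912 s = 26520.1408 s → 7.37 hours.

7.37 hours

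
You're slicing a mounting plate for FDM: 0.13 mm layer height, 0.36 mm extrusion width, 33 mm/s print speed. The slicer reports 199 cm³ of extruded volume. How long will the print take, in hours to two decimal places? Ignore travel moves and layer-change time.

35.79 hours

Line area: 0.13 × 0.36 → 0.0468 mm².
Toolpath length = 199 cm³ / 0.0468 mm² = 199000 / 0.0468 = 4252136.8 mm.
Extrusion time = 4252136.8 / 33 = 128852.6 s.
Converting: 128852.6 s = 35.79 hours.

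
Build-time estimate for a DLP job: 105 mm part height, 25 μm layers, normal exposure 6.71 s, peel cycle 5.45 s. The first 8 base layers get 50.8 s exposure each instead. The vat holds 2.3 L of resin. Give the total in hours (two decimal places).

14.28 hours

Layers = ⌈105/0.025⌉ = 4200.
Burn-in layers = 8 × (50.8 + 5.45), so 450 s.
Regular layers = 4192 × (6.71 + 5.45), so 50974.72 s.
Sum: 450 + 50974.72 = 51424.72 s → 14.28 hours.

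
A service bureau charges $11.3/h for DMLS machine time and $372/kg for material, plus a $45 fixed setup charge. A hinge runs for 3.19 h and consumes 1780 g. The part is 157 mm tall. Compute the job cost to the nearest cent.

Time charge = 11.3 × 3.19, so $36.047.
Material charge = 372 × 1780/1000, so $662.16.
Total = 36.047 + 662.16 + 45 = 743.207 ≈ $743.21.

$743.21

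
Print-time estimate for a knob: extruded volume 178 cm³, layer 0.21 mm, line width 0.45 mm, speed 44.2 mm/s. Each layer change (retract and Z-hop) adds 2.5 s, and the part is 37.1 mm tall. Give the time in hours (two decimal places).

11.96 hours

Line area: 0.21 × 0.45 → 0.0945 mm².
Total extruded path = 178000/0.0945 = 1883597.9 mm.
Extrusion time: 1883597.9 / 44.2 → 42615.3 s.
Layers = ⌈37.1/0.21⌉ = 177.
Layer-change overhead = 177 × 2.5 = 442.5 s.
Altogether 42615.3 + 442.5 = 43057.8 s, i.e. 11.96 hours.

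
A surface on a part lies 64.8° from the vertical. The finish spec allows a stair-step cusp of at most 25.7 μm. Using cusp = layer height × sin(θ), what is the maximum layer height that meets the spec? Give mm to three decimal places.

Layer height = cusp / sin(64.8°) = 0.0257 / 0.9048 = 0.028 mm.

0.028 mm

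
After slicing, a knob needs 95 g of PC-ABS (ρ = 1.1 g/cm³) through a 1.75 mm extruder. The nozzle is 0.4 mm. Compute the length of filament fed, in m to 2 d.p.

Volume = 95 g / 1.1 g·cm⁻³ = 86.3636 cm³ = 86363.6 mm³.
Filament cross-section = π × (1.75/2)² = 2.4053 mm².
L = V/A = 86363.6/2.4053 = 35905.54 mm → 35.91 m.

35.91 m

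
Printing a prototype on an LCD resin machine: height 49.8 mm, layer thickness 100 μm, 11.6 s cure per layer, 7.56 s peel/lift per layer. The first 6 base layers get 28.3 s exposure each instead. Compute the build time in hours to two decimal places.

2.68 hours

Layers = ⌈49.8/0.1⌉ = 498.
Base layers = 6 × (28.3 + 7.56), so 215.16 s.
Remaining layers: 492 × (11.6 + 7.56) → 9426.72 s.
Total = 215.16 + 9426.72 = 9641.88 s = 2.68 hours.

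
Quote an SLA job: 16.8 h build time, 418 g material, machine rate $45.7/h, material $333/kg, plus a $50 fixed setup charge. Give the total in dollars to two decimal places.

$956.95

Machine cost = 45.7 × 16.8, so $767.76.
Material charge = 333 × 418/1000, so $139.194.
Adding setup: 767.76 + 139.194 + 50 → 956.954 ≈ $956.95.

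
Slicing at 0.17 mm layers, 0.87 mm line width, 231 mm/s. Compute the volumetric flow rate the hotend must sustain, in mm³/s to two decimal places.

34.16

A: 0.17 × 0.87 → 0.1479 mm².
Volumetric flow = 231 × 0.1479 = 34.16 mm³/s.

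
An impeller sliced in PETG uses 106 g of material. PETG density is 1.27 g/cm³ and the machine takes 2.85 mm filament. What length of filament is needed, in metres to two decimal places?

13.08 m

Extruded volume: 106/1.27 = 83.4646 cm³ (83464.6 mm³).
Cross-section of 2.85 mm filament: π·(2.85/2)² = 6.3794 mm².
L = V/A = 83464.6/6.3794 = 13083.46 mm → 13.08 m.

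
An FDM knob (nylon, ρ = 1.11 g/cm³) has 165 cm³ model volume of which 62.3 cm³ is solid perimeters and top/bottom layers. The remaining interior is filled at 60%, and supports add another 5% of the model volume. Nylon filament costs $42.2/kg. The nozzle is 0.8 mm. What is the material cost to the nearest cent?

$6.19

Volume inside the shell = 165 − 62.3 = 102.7 cm³.
Deposited infill: 0.60 × 102.7 → 61.62 cm³.
Support: 0.05 × 165 → 8.25 cm³.
Deposited volume: 62.3 + 61.62 + 8.25 → 132.17 cm³.
Mass = 132.17 × 1.11 = 146.7087 g.
At $42.2/kg: 146.7087/1000 × 42.2 = $6.19.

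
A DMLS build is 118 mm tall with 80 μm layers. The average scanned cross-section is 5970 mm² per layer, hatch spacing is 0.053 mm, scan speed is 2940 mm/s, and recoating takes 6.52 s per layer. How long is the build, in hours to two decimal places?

18.37 hours

Layer count = ceil(118 / 0.08) = 1475.
Hatch length per layer: 5970 / 0.053 → 112641.5 mm.
Laser time per layer: 112641.5 / 2940 → 38.3134 s.
Time per layer: 38.3134 + 6.52 → 44.8334 s.
Total: 1475 × 44.8334 s = 66129.265 s → 18.37 hours.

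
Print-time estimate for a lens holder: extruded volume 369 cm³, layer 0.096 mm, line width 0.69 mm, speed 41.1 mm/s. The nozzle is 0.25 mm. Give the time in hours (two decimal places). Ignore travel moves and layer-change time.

37.65 hours

Extrusion cross-section = 0.096 × 0.69 = 0.06624 mm².
Path length: 369000 mm³ / 0.06624 mm² → 5570652.2 mm.
Print-move time: 5570652.2 / 41.1 → 135539 s.
135539 s = 37.65 hours.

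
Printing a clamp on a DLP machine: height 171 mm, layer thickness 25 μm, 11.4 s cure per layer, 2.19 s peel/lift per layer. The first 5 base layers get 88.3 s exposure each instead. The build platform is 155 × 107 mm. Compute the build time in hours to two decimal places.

Layer count = ceil(171 / 0.025) = 6840.
Bottom layers: 5 × (88.3 + 2.19) → 452.45 s.
Remaining layers: 6835 × (11.4 + 2.19) → 92887.65 s.
Total = 452.45 + 92887.65 = 93340.1 s = 25.93 hours.

25.93 hours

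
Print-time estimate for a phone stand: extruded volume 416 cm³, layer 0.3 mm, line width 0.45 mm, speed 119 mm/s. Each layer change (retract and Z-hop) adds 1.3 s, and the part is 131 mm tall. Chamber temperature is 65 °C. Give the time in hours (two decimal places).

Extrusion cross-section = 0.3 × 0.45, so 0.135 mm².
Total extruded path = 416000/0.135 = 3081481.5 mm.
Extrusion time = 3081481.5 / 119 = 25894.8 s.
Layers = ⌈131/0.3⌉ = 437.
Non-print overhead: 437 × 1.3 → 568.1 s.
Total = 25894.8 + 568.1 = 26462.9 s = 7.35 hours.

7.35 hours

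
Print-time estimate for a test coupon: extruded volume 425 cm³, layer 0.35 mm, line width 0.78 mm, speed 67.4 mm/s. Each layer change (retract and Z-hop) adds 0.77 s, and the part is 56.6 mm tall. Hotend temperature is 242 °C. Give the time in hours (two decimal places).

6.45 hours

Line area: 0.35 × 0.78 → 0.273 mm².
Toolpath length = 425 cm³ / 0.273 mm² = 425000 / 0.273 = 1556776.6 mm.
Extrusion time: 1556776.6 / 67.4 → 23097.6 s.
Number of layers: 56.6 / 0.35 → 162 (rounded up).
Layer-change overhead: 162 × 0.77 → 124.74 s.
Altogether 23097.6 + 124.74 = 23222.34 s, i.e. 6.45 hours.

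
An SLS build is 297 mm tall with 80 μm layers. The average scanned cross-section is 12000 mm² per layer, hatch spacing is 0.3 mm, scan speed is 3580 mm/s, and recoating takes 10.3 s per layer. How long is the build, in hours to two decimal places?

22.15 hours

Layer count = ceil(297 / 0.08) = 3713.
Scan path per layer = 12000 / 0.3, so 40000 mm.
Scan time per layer: 40000 / 3580 → 11.1732 s.
Per-layer time: 11.1732 + 10.3 → 21.4732 s.
Build time = 3713 × 21.4732 = 79729.9916 s = 22.15 hours.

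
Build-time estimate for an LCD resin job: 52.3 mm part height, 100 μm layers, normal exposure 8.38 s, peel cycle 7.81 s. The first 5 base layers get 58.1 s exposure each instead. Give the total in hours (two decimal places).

Number of layers: 52.3 / 0.1 → 523 (rounded up).
Bottom layers = 5 × (58.1 + 7.81) = 329.55 s.
Regular layers = 518 × (8.38 + 7.81), so 8386.42 s.
Sum: 329.55 + 8386.42 = 8715.97 s → 2.42 hours.

2.42 hours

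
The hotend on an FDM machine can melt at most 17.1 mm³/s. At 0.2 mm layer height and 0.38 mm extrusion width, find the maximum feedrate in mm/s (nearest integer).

225 mm/s

Extrusion cross-section = 0.2 × 0.38, so 0.076 mm².
v_max = Q/A = 17.1/0.076 = 225.00 mm/s → 225 mm/s.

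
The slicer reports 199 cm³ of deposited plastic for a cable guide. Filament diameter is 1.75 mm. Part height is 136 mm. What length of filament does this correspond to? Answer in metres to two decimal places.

82.73 m

Cross-section of 1.75 mm filament: π·(1.75/2)² = 2.4053 mm².
Length = 199 cm³ / 2.4053 mm² = 199000 / 2.4053 = 82733.96 mm = 82.73 m.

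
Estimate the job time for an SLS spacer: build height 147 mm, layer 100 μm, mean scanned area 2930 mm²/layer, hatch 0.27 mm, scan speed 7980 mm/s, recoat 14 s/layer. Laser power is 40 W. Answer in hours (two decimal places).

6.27 hours

Layers = ⌈147/0.1⌉ = 1470.
Per-layer scan distance: 2930 / 0.27 → 10851.9 mm.
Laser time per layer = 10851.9 / 7980 = 1.3599 s.
Per-layer time = 1.3599 + 14 = 15.3599 s.
1470 layers × 15.3599 s/layer = 22579.053 s, i.e. 6.27 hours.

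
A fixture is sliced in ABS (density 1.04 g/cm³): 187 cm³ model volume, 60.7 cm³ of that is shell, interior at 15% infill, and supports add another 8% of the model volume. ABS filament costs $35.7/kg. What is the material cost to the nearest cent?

$3.51

Interior volume = 187 − 60.7, so 126.3 cm³.
Deposited infill: 0.15 × 126.3 → 18.945 cm³.
Support: 0.08 × 187 → 14.96 cm³.
Total printed volume: 60.7 + 18.945 + 14.96 → 94.605 cm³.
Mass: 94.605 × 1.04 → 98.3892 g.
At $35.7/kg: 98.3892/1000 × 35.7 = $3.51.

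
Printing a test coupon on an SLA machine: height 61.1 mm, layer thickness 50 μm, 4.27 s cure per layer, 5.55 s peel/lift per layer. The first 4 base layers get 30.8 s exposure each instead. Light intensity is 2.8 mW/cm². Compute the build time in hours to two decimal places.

Number of layers: 61.1 / 0.05 → 1222 (rounded up).
Base layers = 4 × (30.8 + 5.55), so 145.4 s.
Remaining layers = 1218 × (4.27 + 5.55) = 11960.76 s.
Total = 145.4 + 11960.76 = 12106.16 s = 3.36 hours.

3.36 hours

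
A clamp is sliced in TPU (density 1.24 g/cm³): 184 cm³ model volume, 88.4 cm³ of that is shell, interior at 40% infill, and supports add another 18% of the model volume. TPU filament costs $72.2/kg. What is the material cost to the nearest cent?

$14.30

Infill region = 184 − 88.4, so 95.6 cm³.
Deposited infill = 0.40 × 95.6, so 38.24 cm³.
Support: 0.18 × 184 → 33.12 cm³.
Total extruded = 88.4 + 38.24 + 33.12 = 159.76 cm³.
Mass: 159.76 × 1.24 → 198.1024 g.
Cost = 198.1024 g / 1000 × $72.2/kg = $14.30.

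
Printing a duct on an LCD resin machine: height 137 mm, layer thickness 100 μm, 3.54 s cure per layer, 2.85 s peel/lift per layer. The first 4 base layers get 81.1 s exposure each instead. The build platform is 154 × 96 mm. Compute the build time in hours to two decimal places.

Number of layers: 137 / 0.1 → 1370 (rounded up).
Bottom layers = 4 × (81.1 + 2.85) = 335.8 s.
Normal layers = 1366 × (3.54 + 2.85) = 8728.74 s.
Sum: 335.8 + 8728.74 = 9064.54 s → 2.52 hours.

2.52 hours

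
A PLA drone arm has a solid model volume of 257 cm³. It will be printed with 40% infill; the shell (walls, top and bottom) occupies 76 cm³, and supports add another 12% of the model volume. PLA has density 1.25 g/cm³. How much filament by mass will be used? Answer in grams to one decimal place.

224.1 g

Interior volume = 257 − 76 = 181 cm³.
Infill volume = 0.40 × 181 = 72.4 cm³.
Support = 0.12 × 257, so 30.84 cm³.
Total printed volume = 76 + 72.4 + 30.84 = 179.24 cm³.
Mass = 179.24 × 1.25, so 224.05 g.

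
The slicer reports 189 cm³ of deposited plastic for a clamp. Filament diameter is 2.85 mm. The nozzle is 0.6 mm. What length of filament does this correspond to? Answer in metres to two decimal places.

29.63 m

A = π r² = π × 1.425² = 6.3794 mm².
L = 189000 mm³ / 6.3794 mm² = 29626.61 mm, i.e. 29.63 m.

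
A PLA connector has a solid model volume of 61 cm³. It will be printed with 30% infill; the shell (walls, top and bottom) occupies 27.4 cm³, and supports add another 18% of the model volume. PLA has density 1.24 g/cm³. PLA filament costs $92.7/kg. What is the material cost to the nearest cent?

Volume inside the shell = 61 − 27.4 = 33.6 cm³.
Infill volume = 0.30 × 33.6 = 10.08 cm³.
Support = 0.18 × 61 = 10.98 cm³.
Deposited volume = 27.4 + 10.08 + 10.98, so 48.46 cm³.
Mass = 48.46 × 1.24, so 60.0904 g.
Cost = 60.0904 g / 1000 × $92.7/kg = $5.57.

$5.57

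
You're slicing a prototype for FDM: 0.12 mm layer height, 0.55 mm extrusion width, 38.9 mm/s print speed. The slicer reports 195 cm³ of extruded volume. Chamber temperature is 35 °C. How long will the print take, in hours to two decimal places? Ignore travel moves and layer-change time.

Bead cross-section = 0.12 × 0.55 = 0.066 mm².
Total extruded path = 195000/0.066 = 2954545.5 mm.
Extrusion time: 2954545.5 / 38.9 → 75952.3 s.
75952.3 s = 21.10 hours.

21.10 hours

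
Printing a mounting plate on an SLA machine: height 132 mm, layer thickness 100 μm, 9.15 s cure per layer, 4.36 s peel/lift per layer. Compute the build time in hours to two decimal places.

4.95 hours

Layer count = ceil(132 / 0.1) = 1320.
Cycle time: 9.15 + 4.36 → 13.51 s.
Total = 1320 × 13.51 = 17833.2 s = 4.95 hours.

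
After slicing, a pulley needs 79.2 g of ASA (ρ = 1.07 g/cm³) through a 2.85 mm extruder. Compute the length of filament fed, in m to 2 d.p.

Volume = 79.2 g / 1.07 g·cm⁻³ = 74.0187 cm³ = 74018.7 mm³.
Filament cross-section = π × (2.85/2)² = 6.3794 mm².
L = V/A = 74018.7/6.3794 = 11602.77 mm → 11.60 m.

11.60 m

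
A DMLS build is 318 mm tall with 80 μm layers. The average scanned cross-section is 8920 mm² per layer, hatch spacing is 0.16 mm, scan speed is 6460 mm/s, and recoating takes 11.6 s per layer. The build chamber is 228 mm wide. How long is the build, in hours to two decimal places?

22.34 hours

Layer count = ceil(318 / 0.08) = 3975.
Scan path per layer: 8920 / 0.16 → 55750 mm.
Scan time per layer = 55750 / 6460 = 8.63 s.
Time per layer: 8.63 + 11.6 → 20.23 s.
Build time = 3975 × 20.23 = 80414.25 s = 22.34 hours.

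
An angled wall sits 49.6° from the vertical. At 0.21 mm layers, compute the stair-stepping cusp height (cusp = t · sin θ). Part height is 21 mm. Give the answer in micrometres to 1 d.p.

sin(49.6°) = 0.7615, so cusp = 0.21 × 0.7615 = 0.159915 mm → 159.9 μm.

159.9 μm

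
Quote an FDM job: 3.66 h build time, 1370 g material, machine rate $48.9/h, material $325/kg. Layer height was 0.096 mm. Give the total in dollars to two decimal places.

$624.22

Machine-time cost = 48.9 × 3.66, so $178.974.
Feedstock cost = 325 × 1370/1000, so $445.25.
Total = 178.974 + 445.25 = 624.224 ≈ $624.22.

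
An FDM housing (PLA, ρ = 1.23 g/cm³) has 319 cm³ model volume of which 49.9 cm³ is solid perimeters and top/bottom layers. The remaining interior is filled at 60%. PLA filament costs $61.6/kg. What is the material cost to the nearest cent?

Interior volume = 319 − 49.9, so 269.1 cm³.
Infill deposited: 0.60 × 269.1 → 161.46 cm³.
Deposited volume = 49.9 + 161.46 = 211.36 cm³.
Mass = 211.36 × 1.23 = 259.9728 g.
Cost = 259.9728 g / 1000 × $61.6/kg = $16.01.

$16.01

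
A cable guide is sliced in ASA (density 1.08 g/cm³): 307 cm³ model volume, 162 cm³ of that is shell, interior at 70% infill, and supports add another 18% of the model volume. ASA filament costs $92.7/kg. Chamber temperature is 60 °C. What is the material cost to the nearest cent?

Volume inside the shell: 307 − 162 → 145 cm³.
Deposited infill: 0.70 × 145 → 101.5 cm³.
Support: 0.18 × 307 → 55.26 cm³.
Total printed volume: 162 + 101.5 + 55.26 → 318.76 cm³.
Mass = 318.76 × 1.08, so 344.2608 g.
Cost = 344.2608 g / 1000 × $92.7/kg = $31.91.

$31.91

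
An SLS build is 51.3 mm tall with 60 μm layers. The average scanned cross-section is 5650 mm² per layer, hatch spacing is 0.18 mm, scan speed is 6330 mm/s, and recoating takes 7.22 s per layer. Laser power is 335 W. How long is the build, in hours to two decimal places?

2.89 hours

Layer count = ceil(51.3 / 0.06) = 855.
Hatch length per layer = 5650 / 0.18, so 31388.9 mm.
Laser time per layer: 31388.9 / 6330 → 4.9588 s.
Per-layer time = 4.9588 + 7.22 = 12.1788 s.
Build time = 855 × 12.1788 = 10412.874 s = 2.89 hours.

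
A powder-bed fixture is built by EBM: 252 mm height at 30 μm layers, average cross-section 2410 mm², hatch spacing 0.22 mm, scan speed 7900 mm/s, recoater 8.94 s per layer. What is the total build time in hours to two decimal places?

24.10 hours

Number of layers: 252 / 0.03 → 8400 (rounded up).
Scan path per layer: 2410 / 0.22 → 10954.5 mm.
Scan time per layer = 10954.5 / 7900, so 1.3866 s.
Time per layer = 1.3866 + 8.94, so 10.3266 s.
Total: 8400 × 10.3266 s = 86743.44 s → 24.10 hours.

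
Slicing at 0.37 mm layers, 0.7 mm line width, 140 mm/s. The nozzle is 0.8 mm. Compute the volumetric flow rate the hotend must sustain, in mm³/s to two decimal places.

36.26

Bead cross-section = 0.37 × 0.7 = 0.259 mm².
Volumetric flow = 140 × 0.259 = 36.26 mm³/s.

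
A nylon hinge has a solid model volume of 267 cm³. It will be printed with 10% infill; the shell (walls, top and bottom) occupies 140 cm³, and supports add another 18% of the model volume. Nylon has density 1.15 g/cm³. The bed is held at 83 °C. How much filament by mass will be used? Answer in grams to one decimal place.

Infill region = 267 − 140, so 127 cm³.
Infill deposited = 0.10 × 127 = 12.7 cm³.
Support = 0.18 × 267 = 48.06 cm³.
Total printed volume = 140 + 12.7 + 48.06 = 200.76 cm³.
Mass = 200.76 × 1.15, so 230.874 g.

230.9 g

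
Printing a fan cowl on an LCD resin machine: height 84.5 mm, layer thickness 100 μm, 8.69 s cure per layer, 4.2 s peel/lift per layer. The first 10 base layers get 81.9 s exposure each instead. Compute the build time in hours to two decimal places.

3.23 hours

Number of layers: 84.5 / 0.1 → 845 (rounded up).
Base layers = 10 × (81.9 + 4.2), so 861 s.
Remaining layers: 835 × (8.69 + 4.2) → 10763.15 s.
Total = 861 + 10763.15 = 11624.15 s = 3.23 hours.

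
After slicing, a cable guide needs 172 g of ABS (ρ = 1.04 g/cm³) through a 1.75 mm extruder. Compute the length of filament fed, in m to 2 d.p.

68.76 m

Extruded volume: 172/1.04 = 165.3846 cm³ (165384.6 mm³).
Cross-section of 1.75 mm filament: π·(1.75/2)² = 2.4053 mm².
Length = 165384.6 / 2.4053 = 68758.41 mm = 68.76 m.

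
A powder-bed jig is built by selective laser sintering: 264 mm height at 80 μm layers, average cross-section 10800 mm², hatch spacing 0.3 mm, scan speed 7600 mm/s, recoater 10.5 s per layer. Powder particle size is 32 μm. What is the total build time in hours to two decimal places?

Layer count = ceil(264 / 0.08) = 3300.
Scan path per layer = 10800 / 0.3, so 36000 mm.
Scan time per layer = 36000 / 7600 = 4.7368 s.
Layer cycle = 4.7368 + 10.5 = 15.2368 s.
Build time = 3300 × 15.2368 = 50281.44 s = 13.97 hours.

13.97 hours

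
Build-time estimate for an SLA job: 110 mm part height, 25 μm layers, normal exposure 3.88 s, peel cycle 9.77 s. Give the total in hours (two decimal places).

16.68 hours

Layer count = ceil(110 / 0.025) = 4400.
Each layer takes = 3.88 + 9.77 = 13.65 s.
Total = 4400 × 13.65 = 60060 s = 16.68 hours.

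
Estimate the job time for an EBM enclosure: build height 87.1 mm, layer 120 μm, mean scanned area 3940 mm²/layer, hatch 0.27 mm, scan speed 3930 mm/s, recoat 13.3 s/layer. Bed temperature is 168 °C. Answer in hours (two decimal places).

Number of layers: 87.1 / 0.12 → 726 (rounded up).
Scan path per layer: 3940 / 0.27 → 14592.6 mm.
Per-layer scan time = 14592.6 / 3930 = 3.7131 s.
Time per layer = 3.7131 + 13.3, so 17.0131 s.
726 layers × 17.0131 s/layer = 12351.5106 s, i.e. 3.43 hours.

3.43 hours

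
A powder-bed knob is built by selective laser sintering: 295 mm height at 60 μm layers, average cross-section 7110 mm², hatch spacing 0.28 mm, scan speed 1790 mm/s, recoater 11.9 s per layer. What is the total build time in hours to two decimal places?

35.63 hours

Number of layers: 295 / 0.06 → 4917 (rounded up).
Hatch length per layer = 7110 / 0.28, so 25392.9 mm.
Scan time per layer = 25392.9 / 1790 = 14.186 s.
Per-layer time: 14.186 + 11.9 → 26.086 s.
Total: 4917 × 26.086 s = 128264.862 s → 35.63 hours.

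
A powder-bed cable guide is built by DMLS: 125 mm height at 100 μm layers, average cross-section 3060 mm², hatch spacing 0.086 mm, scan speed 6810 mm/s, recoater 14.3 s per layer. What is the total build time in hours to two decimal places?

Number of layers: 125 / 0.1 → 1250 (rounded up).
Hatch length per layer = 3060 / 0.086 = 35581.4 mm.
Per-layer scan time = 35581.4 / 6810 = 5.2249 s.
Layer cycle: 5.2249 + 14.3 → 19.5249 s.
1250 layers × 19.5249 s/layer = 24406.125 s, i.e. 6.78 hours.

6.78 hours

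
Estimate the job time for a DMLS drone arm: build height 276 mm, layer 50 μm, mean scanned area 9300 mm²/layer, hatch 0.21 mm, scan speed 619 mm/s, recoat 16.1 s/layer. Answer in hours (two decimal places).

134.39 hours

Layers = ⌈276/0.05⌉ = 5520.
Per-layer scan distance: 9300 / 0.21 → 44285.7 mm.
Per-layer scan time: 44285.7 / 619 → 71.5439 s.
Layer cycle = 71.5439 + 16.1 = 87.6439 s.
Build time = 5520 × 87.6439 = 483794.328 s = 134.39 hours.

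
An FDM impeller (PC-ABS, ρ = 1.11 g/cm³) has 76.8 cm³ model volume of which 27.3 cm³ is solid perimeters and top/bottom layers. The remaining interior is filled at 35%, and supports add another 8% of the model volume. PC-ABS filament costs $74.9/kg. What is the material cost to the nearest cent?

$4.22

Volume inside the shell = 76.8 − 27.3 = 49.5 cm³.
Infill deposited = 0.35 × 49.5 = 17.325 cm³.
Support: 0.08 × 76.8 → 6.144 cm³.
Total extruded = 27.3 + 17.325 + 6.144, so 50.769 cm³.
Mass = 50.769 × 1.11, so 56.35359 g.
Cost = 56.35359 g / 1000 × $74.9/kg = $4.22.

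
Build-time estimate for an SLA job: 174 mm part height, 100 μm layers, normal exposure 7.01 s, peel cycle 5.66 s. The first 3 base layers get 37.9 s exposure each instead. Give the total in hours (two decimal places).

6.15 hours

Layer count = ceil(174 / 0.1) = 1740.
Bottom layers = 3 × (37.9 + 5.66) = 130.68 s.
Normal layers = 1737 × (7.01 + 5.66), so 22007.79 s.
Sum: 130.68 + 22007.79 = 22138.47 s → 6.15 hours.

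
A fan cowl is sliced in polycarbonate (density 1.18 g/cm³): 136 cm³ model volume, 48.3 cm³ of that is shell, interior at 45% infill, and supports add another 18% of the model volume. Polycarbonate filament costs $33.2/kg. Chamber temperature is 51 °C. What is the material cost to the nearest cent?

$4.40

Volume inside the shell = 136 − 48.3 = 87.7 cm³.
Deposited infill: 0.45 × 87.7 → 39.465 cm³.
Support: 0.18 × 136 → 24.48 cm³.
Total extruded = 48.3 + 39.465 + 24.48, so 112.245 cm³.
Mass = 112.245 × 1.18 = 132.4491 g.
At $33.2/kg: 132.4491/1000 × 33.2 = $4.40.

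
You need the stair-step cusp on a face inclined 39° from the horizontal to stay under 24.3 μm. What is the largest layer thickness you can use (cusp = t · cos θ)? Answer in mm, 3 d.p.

0.031 mm

Layer height = cusp / cos(39°) = 0.0243 / 0.7771 = 0.031 mm.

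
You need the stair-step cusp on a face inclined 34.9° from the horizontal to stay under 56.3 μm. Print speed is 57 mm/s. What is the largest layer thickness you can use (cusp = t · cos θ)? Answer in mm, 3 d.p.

Layer height = cusp / cos(34.9°) = 0.0563 / 0.8202 = 0.069 mm.

0.069 mm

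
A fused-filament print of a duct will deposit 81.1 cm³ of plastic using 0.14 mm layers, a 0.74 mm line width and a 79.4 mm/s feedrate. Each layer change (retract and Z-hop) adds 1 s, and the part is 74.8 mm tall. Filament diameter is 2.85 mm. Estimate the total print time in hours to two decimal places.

Extrusion cross-section = 0.14 × 0.74, so 0.1036 mm².
Path length: 81100 mm³ / 0.1036 mm² → 782818.5 mm.
Time extruding = 782818.5 / 79.4, so 9859.2 s.
Layers = ⌈74.8/0.14⌉ = 535.
Non-print overhead: 535 × 1 → 535 s.
Total = 9859.2 + 535 = 10394.2 s = 2.89 hours.

2.89 hours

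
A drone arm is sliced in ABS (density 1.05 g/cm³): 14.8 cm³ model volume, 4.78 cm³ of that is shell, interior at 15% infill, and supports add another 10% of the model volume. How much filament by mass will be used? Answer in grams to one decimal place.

Interior volume = 14.8 − 4.78, so 10.02 cm³.
Deposited infill = 0.15 × 10.02, so 1.503 cm³.
Support = 0.10 × 14.8 = 1.48 cm³.
Total printed volume = 4.78 + 1.503 + 1.48, so 7.763 cm³.
Mass: 7.763 × 1.05 → 8.15115 g.

8.2 g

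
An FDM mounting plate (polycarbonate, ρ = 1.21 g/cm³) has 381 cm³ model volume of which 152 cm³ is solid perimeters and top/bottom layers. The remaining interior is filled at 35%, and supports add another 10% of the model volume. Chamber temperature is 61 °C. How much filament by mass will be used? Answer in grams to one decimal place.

327.0 g

Interior volume = 381 − 152, so 229 cm³.
Infill deposited = 0.35 × 229, so 80.15 cm³.
Support: 0.10 × 381 → 38.1 cm³.
Total printed volume = 152 + 80.15 + 38.1 = 270.25 cm³.
Mass: 270.25 × 1.21 → 327.0025 g.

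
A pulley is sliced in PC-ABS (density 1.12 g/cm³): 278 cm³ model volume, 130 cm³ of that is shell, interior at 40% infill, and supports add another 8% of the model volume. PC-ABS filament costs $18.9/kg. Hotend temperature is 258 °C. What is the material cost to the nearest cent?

Infill region = 278 − 130 = 148 cm³.
Deposited infill: 0.40 × 148 → 59.2 cm³.
Support = 0.08 × 278 = 22.24 cm³.
Total extruded = 130 + 59.2 + 22.24, so 211.44 cm³.
Mass: 211.44 × 1.12 → 236.8128 g.
At $18.9/kg: 236.8128/1000 × 18.9 = $4.48.

$4.48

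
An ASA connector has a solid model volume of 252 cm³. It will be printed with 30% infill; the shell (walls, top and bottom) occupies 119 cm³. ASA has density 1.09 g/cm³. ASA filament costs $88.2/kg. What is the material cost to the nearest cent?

$15.28

Infill region: 252 − 119 → 133 cm³.
Infill deposited = 0.30 × 133, so 39.9 cm³.
Deposited volume = 119 + 39.9 = 158.9 cm³.
Mass: 158.9 × 1.09 → 173.201 g.
At $88.2/kg: 173.201/1000 × 88.2 = $15.28.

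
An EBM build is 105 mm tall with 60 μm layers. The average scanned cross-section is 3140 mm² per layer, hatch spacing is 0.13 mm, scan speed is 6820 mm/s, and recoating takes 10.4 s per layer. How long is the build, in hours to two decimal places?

6.78 hours

Layers = ⌈105/0.06⌉ = 1750.
Per-layer scan distance: 3140 / 0.13 → 24153.8 mm.
Scan time per layer = 24153.8 / 6820, so 3.5416 s.
Layer cycle = 3.5416 + 10.4 = 13.9416 s.
Total: 1750 × 13.9416 s = 24397.8 s → 6.78 hours.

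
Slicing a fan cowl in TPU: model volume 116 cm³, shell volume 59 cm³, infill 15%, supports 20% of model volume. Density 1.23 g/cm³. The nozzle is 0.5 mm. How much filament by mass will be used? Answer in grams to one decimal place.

111.6 g

Volume inside the shell: 116 − 59 → 57 cm³.
Infill deposited: 0.15 × 57 → 8.55 cm³.
Support: 0.20 × 116 → 23.2 cm³.
Total extruded = 59 + 8.55 + 23.2, so 90.75 cm³.
Mass: 90.75 × 1.23 → 111.6225 g.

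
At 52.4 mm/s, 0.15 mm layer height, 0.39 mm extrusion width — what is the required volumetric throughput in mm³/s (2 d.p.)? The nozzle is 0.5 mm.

3.07

Extrusion cross-section: 0.15 × 0.39 → 0.0585 mm².
Q = v·A = 52.4 × 0.0585 = 3.07 mm³/s.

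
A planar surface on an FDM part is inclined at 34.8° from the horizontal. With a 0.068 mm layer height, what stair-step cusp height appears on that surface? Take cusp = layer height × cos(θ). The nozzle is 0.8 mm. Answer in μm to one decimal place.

55.8 μm

h_c = t·cos θ = 0.068 × 0.8211 = 0.055835 mm (55.8 μm).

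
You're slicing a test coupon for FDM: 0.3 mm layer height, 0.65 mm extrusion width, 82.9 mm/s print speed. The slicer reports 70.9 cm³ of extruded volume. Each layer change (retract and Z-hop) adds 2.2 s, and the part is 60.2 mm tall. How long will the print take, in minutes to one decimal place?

Extrusion cross-section: 0.3 × 0.65 → 0.195 mm².
Toolpath length = 70.9 cm³ / 0.195 mm² = 70900 / 0.195 = 363589.7 mm.
Time extruding: 363589.7 / 82.9 → 4385.9 s.
Layer count = ceil(60.2 / 0.3) = 201.
Layer-change overhead = 201 × 2.2 = 442.2 s.
Total = 4385.9 + 442.2 = 4828.1 s = 80.5 minutes.

80.5 minutes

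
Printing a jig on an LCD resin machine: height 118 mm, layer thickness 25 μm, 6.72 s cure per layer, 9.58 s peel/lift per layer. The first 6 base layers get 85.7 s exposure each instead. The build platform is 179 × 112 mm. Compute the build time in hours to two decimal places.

Number of layers: 118 / 0.025 → 4720 (rounded up).
Burn-in layers = 6 × (85.7 + 9.58), so 571.68 s.
Remaining layers = 4714 × (6.72 + 9.58), so 76838.2 s.
Sum: 571.68 + 76838.2 = 77409.88 s → 21.50 hours.

21.50 hours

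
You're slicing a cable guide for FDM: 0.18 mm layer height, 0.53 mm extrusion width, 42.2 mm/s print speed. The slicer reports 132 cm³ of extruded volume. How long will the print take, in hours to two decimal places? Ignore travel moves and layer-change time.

Bead cross-section = 0.18 × 0.53 = 0.0954 mm².
Total extruded path = 132000/0.0954 = 1383647.8 mm.
Time extruding = 1383647.8 / 42.2 = 32787.9 s.
32787.9 s = 9.11 hours.

9.11 hours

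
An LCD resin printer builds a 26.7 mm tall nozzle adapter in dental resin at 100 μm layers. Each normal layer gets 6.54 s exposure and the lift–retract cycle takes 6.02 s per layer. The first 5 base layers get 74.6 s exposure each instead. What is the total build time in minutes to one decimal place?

Layer count = ceil(26.7 / 0.1) = 267.
Base layers = 5 × (74.6 + 6.02), so 403.1 s.
Normal layers = 262 × (6.54 + 6.02), so 3290.72 s.
Total = 403.1 + 3290.72 = 3693.82 s = 61.6 minutes.

61.6 minutes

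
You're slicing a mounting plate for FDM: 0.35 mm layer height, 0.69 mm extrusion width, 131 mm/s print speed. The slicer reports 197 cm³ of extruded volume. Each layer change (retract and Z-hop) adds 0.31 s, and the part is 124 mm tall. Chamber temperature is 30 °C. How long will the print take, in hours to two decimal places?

1.76 hours

Bead cross-section = 0.35 × 0.69 = 0.2415 mm².
Total extruded path = 197000/0.2415 = 815735 mm.
Extrusion time = 815735 / 131 = 6227 s.
Number of layers: 124 / 0.35 → 355 (rounded up).
Non-print overhead: 355 × 0.31 → 110.05 s.
Total = 6227 + 110.05 = 6337.05 s = 1.76 hours.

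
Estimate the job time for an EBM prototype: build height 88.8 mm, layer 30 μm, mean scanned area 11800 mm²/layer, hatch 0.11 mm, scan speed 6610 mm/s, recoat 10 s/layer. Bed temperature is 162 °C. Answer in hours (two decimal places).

Layers = ⌈88.8/0.03⌉ = 2960.
Per-layer scan distance: 11800 / 0.11 → 107272.7 mm.
Per-layer scan time: 107272.7 / 6610 → 16.2289 s.
Time per layer: 16.2289 + 10 → 26.2289 s.
2960 layers × 26.2289 s/layer = 77637.544 s, i.e. 21.57 hours.

21.57 hours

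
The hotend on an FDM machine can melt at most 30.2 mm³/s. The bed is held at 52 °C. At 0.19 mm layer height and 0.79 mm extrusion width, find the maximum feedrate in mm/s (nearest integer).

Bead cross-section = 0.19 × 0.79, so 0.1501 mm².
Max speed = 30.2 / 0.1501 = 201.20 ≈ 201 mm/s.

201 mm/s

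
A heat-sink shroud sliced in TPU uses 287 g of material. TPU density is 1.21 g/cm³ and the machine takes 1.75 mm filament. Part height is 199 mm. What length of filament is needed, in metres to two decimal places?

98.61 m

Extruded volume: 287/1.21 = 237.1901 cm³ (237190.1 mm³).
A = π r² = π × 0.875² = 2.4053 mm².
L = V/A = 237190.1/2.4053 = 98611.44 mm → 98.61 m.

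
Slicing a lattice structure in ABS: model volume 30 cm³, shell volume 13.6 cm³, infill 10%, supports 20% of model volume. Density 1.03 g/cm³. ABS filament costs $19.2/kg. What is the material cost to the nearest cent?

Volume inside the shell = 30 − 13.6 = 16.4 cm³.
Infill deposited = 0.10 × 16.4 = 1.64 cm³.
Support: 0.20 × 30 → 6 cm³.
Total printed volume = 13.6 + 1.64 + 6, so 21.24 cm³.
Mass = 21.24 × 1.03, so 21.8772 g.
Cost = 21.8772 g / 1000 × $19.2/kg = $0.42.

$0.42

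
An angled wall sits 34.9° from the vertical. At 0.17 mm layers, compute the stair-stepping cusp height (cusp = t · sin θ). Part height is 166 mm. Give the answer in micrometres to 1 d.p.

Cusp = layer height × sin(34.9°) = 0.17 × 0.5721 = 0.097257 mm = 97.3 μm.

97.3 μm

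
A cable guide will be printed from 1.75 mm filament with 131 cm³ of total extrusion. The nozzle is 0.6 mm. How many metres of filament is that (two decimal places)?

54.46 m

A = π r² = π × 0.875² = 2.4053 mm².
L = 131000 mm³ / 2.4053 mm² = 54463.06 mm, i.e. 54.46 m.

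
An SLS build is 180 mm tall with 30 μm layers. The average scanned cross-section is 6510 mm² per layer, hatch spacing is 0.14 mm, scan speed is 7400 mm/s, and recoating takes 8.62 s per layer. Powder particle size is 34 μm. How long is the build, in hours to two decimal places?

24.84 hours

Layers = ⌈180/0.03⌉ = 6000.
Per-layer scan distance = 6510 / 0.14 = 46500 mm.
Laser time per layer = 46500 / 7400, so 6.2838 s.
Per-layer time = 6.2838 + 8.62, so 14.9038 s.
6000 layers × 14.9038 s/layer = 89422.8 s, i.e. 24.84 hours.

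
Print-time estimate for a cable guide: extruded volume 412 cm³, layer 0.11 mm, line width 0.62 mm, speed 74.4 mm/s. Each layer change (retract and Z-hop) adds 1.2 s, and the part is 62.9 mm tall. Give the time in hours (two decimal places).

22.75 hours

Extrusion cross-section = 0.11 × 0.62 = 0.0682 mm².
Total extruded path = 412000/0.0682 = 6041055.7 mm.
Time extruding = 6041055.7 / 74.4, so 81197 s.
Number of layers: 62.9 / 0.11 → 572 (rounded up).
Z-hop total: 572 × 1.2 → 686.4 s.
Total = 81197 + 686.4 = 81883.4 s = 22.75 hours.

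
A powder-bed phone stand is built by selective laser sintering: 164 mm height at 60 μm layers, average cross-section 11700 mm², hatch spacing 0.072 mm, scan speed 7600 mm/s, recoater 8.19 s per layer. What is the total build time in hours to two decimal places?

22.46 hours

Layer count = ceil(164 / 0.06) = 2734.
Scan path per layer = 11700 / 0.072, so 162500 mm.
Laser time per layer: 162500 / 7600 → 21.3816 s.
Per-layer time = 21.3816 + 8.19, so 29.5716 s.
Total: 2734 × 29.5716 s = 80848.7544 s → 22.46 hours.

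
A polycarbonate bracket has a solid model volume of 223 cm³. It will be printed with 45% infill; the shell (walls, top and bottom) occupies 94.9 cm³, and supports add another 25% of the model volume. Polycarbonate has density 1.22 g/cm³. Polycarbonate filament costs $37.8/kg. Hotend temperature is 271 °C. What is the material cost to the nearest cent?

Interior volume = 223 − 94.9 = 128.1 cm³.
Deposited infill: 0.45 × 128.1 → 57.645 cm³.
Support = 0.25 × 223, so 55.75 cm³.
Total printed volume = 94.9 + 57.645 + 55.75 = 208.295 cm³.
Mass = 208.295 × 1.22 = 254.1199 g.
Cost = 254.1199 g / 1000 × $37.8/kg = $9.61.

$9.61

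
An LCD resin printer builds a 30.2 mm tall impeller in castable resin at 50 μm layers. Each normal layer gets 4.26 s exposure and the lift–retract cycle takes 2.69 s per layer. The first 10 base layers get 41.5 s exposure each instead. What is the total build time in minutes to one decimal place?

Number of layers: 30.2 / 0.05 → 604 (rounded up).
Base layers = 10 × (41.5 + 2.69) = 441.9 s.
Regular layers: 594 × (4.26 + 2.69) → 4128.3 s.
Sum: 441.9 + 4128.3 = 4570.2 s → 76.2 minutes.

76.2 minutes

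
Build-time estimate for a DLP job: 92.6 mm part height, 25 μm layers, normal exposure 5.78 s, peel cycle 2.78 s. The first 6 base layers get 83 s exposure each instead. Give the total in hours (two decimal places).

8.94 hours

Layer count = ceil(92.6 / 0.025) = 3704.
Bottom layers: 6 × (83 + 2.78) → 514.68 s.
Remaining layers: 3698 × (5.78 + 2.78) → 31654.88 s.
Total = 514.68 + 31654.88 = 32169.56 s = 8.94 hours.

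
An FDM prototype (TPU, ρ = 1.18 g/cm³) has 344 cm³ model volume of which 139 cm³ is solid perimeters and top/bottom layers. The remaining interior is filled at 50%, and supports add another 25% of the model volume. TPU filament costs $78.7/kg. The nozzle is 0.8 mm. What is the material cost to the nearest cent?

$30.41

Interior volume = 344 − 139 = 205 cm³.
Infill volume = 0.50 × 205, so 102.5 cm³.
Support = 0.25 × 344 = 86 cm³.
Total printed volume = 139 + 102.5 + 86 = 327.5 cm³.
Mass = 327.5 × 1.18 = 386.45 g.
Cost = 386.45 g / 1000 × $78.7/kg = $30.41.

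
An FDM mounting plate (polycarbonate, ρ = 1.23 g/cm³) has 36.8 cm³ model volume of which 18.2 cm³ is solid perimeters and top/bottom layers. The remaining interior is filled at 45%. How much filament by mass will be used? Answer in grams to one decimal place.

32.7 g

Interior volume = 36.8 − 18.2, so 18.6 cm³.
Infill volume = 0.45 × 18.6 = 8.37 cm³.
Total printed volume: 18.2 + 8.37 → 26.57 cm³.
Mass = 26.57 × 1.23 = 32.6811 g.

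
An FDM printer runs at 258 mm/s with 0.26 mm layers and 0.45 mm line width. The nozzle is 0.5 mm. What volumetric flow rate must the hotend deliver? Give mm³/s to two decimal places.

A = 0.26 × 0.45, so 0.117 mm².
Q = v·A = 258 × 0.117 = 30.19 mm³/s.

30.19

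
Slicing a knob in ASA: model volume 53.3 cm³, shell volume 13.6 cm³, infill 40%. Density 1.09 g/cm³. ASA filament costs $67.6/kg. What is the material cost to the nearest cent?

$2.17

Infill region: 53.3 − 13.6 → 39.7 cm³.
Deposited infill = 0.40 × 39.7 = 15.88 cm³.
Total extruded = 13.6 + 15.88, so 29.48 cm³.
Mass = 29.48 × 1.09 = 32.1332 g.
Cost = 32.1332 g / 1000 × $67.6/kg = $2.17.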